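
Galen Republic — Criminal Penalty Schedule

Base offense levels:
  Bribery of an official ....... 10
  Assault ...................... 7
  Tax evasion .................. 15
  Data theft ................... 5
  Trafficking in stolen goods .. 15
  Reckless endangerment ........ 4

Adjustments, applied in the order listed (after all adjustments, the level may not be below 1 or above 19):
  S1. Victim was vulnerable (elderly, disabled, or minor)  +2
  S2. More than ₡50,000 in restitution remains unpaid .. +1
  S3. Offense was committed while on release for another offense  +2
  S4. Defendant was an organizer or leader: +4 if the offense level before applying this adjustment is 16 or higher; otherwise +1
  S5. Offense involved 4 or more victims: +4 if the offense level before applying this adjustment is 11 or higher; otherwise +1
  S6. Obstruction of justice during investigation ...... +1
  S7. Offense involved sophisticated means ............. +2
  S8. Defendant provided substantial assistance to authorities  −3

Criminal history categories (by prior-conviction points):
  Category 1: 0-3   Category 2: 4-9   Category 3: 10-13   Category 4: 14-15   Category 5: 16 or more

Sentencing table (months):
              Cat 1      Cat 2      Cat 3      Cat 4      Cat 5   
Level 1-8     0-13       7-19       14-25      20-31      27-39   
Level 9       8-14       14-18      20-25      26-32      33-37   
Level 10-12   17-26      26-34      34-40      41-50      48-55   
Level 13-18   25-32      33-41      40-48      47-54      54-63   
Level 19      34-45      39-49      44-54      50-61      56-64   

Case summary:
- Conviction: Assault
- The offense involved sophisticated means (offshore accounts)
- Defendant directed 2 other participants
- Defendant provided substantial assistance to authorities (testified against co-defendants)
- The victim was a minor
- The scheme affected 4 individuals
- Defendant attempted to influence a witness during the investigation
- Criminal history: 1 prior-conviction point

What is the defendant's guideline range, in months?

Base offense level for assault: 7.
S1 applies: 7 + 2 = 9.
S2 does not apply.
S3 does not apply.
S4 applies (level before this adjustment is 9 < 16, so +1): 9 + 1 = 10.
S5 applies (level before this adjustment is 10 < 11, so +1): 10 + 1 = 11.
S6 applies: 11 + 1 = 12.
S7 applies: 12 + 2 = 14.
S8 applies: 14 − 3 = 11.
Final offense level: 11.
Criminal history: 1 prior point → Category 1 (0-3).
Level 11 falls in the 10-12 band.
Grid: Level 10-12 × Category 1 = 17-26 months.

17-26 months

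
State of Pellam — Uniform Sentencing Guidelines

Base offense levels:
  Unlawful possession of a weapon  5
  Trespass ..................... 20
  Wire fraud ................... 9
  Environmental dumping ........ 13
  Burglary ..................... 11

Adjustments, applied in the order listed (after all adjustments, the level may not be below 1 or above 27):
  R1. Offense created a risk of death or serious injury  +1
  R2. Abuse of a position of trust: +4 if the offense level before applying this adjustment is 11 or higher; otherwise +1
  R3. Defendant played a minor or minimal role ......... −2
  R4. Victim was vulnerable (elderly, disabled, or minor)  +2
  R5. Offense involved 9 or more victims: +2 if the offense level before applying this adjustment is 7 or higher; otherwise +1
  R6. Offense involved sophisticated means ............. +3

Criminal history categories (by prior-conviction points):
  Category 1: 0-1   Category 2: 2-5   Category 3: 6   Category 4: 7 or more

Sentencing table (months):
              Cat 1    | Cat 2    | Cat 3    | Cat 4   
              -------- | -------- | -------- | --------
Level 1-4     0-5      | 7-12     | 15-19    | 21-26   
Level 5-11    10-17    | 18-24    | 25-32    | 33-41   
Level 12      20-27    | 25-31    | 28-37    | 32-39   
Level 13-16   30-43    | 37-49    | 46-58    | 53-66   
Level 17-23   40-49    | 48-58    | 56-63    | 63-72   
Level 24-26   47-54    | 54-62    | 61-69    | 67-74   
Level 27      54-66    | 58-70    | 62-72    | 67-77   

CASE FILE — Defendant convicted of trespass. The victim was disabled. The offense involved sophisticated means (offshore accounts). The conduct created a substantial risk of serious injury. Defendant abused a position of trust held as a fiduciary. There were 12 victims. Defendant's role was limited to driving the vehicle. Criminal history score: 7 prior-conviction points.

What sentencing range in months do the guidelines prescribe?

67-77 months

Base offense level for trespass: 20.
R1 applies: 20 + 1 = 21.
R2 applies (level before this adjustment is 21 ≥ 11, so +4): 21 + 4 = 25.
R3 applies: 25 − 2 = 23.
R4 applies: 23 + 2 = 25.
R5 applies (level before this adjustment is 25 ≥ 7, so +2): 25 + 2 = 27.
R6 applies: 27 + 3 = 30.
Level 30 exceeds the maximum of 27; capped at 27.
Final offense level: 27.
Criminal history: 7 prior points → Category 4 (7+).
Level 27 falls in the 27 band.
Grid: Level 27 × Category 4 = 67-77 months.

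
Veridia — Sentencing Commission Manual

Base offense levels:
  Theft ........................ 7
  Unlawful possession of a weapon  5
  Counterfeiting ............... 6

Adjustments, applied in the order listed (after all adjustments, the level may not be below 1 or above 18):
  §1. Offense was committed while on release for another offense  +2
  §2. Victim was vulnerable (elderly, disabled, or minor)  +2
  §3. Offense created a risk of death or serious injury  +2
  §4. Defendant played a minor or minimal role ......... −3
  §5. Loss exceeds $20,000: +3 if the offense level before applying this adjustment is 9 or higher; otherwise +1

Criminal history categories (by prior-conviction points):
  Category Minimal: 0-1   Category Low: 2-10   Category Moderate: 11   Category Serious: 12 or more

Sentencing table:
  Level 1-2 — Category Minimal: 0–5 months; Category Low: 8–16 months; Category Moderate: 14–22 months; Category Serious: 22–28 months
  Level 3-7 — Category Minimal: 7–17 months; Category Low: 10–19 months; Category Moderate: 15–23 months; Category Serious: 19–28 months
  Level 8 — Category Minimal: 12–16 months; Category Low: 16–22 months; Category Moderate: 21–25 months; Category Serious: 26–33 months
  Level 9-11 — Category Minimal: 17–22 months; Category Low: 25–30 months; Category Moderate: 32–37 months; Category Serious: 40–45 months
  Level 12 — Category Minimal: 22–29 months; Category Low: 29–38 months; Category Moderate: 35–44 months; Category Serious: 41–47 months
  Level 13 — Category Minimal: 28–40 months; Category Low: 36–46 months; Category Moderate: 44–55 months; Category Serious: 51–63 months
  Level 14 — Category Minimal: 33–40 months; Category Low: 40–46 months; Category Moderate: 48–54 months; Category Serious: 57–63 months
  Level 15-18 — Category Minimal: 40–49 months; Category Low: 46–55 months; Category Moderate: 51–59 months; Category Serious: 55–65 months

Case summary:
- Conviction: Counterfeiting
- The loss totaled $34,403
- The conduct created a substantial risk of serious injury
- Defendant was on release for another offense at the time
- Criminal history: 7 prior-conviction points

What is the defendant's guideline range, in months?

36-46 months

Base offense level for counterfeiting: 6.
§1 applies: 6 + 2 = 8.
§2 does not apply.
§3 applies: 8 + 2 = 10.
§5 applies (level before this adjustment is 10 ≥ 9, so +3): 10 + 3 = 13.
Final offense level: 13.
Criminal history: 7 prior points → Category Low (2-10).
Level 13 falls in the 13 band.
Grid: Level 13 × Category Low = 36-46 months.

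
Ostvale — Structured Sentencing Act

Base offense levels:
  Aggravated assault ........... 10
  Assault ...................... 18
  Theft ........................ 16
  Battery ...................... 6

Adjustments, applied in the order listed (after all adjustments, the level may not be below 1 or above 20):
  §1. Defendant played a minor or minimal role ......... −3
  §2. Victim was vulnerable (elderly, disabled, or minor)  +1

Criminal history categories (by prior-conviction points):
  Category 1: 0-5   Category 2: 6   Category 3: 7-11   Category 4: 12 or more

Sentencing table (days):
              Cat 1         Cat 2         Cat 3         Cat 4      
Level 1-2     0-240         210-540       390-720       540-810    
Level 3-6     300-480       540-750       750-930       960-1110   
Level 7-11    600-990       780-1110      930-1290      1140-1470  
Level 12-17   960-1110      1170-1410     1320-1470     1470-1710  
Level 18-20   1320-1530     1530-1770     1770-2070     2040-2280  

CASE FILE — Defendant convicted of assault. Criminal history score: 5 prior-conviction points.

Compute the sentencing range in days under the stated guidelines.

Base offense level for assault: 18.
Final offense level: 18.
Criminal history: 5 prior points → Category 1 (0-5).
Level 18 falls in the 18-20 band.
Grid: Level 18-20 × Category 1 = 1320-1530 days.

1320-1530 days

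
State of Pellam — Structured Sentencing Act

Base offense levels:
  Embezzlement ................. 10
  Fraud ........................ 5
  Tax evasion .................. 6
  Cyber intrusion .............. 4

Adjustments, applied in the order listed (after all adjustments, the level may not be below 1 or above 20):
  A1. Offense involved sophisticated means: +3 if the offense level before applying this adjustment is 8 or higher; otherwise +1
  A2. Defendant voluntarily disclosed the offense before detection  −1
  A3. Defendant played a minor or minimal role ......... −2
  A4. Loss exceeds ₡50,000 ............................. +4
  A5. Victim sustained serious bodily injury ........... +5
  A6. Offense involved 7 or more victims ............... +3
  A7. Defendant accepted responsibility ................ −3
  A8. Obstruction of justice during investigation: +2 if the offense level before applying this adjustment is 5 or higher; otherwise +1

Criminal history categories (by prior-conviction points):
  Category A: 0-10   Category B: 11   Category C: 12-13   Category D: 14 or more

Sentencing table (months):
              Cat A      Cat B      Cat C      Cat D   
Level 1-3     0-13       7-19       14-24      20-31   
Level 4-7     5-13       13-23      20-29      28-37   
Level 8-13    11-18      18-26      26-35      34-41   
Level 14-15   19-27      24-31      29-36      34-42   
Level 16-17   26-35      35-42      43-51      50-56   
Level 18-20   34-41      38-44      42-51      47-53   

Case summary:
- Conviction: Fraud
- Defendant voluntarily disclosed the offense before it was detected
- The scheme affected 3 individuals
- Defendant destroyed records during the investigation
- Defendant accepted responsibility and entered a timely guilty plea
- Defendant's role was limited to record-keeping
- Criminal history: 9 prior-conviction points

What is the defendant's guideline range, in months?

0-13 months

Base offense level for fraud: 5.
A1 does not apply.
A2 applies: 5 − 1 = 4.
A3 applies: 4 − 2 = 2.
A6 does not apply.
A7 applies: 2 − 3 = -1.
A8 applies (level before this adjustment is -1 < 5, so +1): -1 + 1 = 0.
Level 0 is below the minimum of 1; floored at 1.
Final offense level: 1.
Criminal history: 9 prior points → Category A (0-10).
Level 1 falls in the 1-3 band.
Grid: Level 1-3 × Category A = 0-13 months.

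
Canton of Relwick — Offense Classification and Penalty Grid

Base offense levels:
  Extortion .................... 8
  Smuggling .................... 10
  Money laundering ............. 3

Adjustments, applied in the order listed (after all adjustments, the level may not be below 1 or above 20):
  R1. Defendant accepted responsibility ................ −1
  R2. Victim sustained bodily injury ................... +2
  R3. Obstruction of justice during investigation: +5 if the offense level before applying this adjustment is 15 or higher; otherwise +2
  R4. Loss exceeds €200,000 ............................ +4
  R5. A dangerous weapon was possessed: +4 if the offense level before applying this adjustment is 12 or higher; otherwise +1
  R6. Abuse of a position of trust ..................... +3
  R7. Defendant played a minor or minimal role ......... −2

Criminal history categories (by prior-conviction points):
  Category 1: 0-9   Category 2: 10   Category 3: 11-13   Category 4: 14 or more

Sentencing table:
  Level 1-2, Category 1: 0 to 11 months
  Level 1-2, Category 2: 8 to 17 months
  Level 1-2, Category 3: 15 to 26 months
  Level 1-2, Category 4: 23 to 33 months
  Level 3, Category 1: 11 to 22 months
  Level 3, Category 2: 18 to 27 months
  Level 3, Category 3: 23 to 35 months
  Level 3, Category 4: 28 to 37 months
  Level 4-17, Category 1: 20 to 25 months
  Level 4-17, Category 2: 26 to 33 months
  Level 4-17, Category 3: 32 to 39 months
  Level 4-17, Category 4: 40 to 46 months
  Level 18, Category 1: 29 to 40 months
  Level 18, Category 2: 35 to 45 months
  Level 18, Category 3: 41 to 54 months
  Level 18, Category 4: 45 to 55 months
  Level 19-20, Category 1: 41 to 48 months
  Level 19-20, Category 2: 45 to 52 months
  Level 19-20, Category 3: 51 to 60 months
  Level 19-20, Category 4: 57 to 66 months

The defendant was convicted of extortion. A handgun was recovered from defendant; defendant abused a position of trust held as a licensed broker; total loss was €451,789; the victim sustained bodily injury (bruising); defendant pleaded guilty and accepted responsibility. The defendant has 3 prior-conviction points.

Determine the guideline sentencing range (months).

41-48 months

Base offense level for extortion: 8.
R1 applies: 8 − 1 = 7.
R2 applies: 7 + 2 = 9.
R3 does not apply.
R4 applies: 9 + 4 = 13.
R5 applies (level before this adjustment is 13 ≥ 12, so +4): 13 + 4 = 17.
R6 applies: 17 + 3 = 20.
R7 does not apply.
Final offense level: 20.
Criminal history: 3 prior points → Category 1 (0-9).
Level 20 falls in the 19-20 band.
Grid: Level 19-20 × Category 1 = 41-48 months.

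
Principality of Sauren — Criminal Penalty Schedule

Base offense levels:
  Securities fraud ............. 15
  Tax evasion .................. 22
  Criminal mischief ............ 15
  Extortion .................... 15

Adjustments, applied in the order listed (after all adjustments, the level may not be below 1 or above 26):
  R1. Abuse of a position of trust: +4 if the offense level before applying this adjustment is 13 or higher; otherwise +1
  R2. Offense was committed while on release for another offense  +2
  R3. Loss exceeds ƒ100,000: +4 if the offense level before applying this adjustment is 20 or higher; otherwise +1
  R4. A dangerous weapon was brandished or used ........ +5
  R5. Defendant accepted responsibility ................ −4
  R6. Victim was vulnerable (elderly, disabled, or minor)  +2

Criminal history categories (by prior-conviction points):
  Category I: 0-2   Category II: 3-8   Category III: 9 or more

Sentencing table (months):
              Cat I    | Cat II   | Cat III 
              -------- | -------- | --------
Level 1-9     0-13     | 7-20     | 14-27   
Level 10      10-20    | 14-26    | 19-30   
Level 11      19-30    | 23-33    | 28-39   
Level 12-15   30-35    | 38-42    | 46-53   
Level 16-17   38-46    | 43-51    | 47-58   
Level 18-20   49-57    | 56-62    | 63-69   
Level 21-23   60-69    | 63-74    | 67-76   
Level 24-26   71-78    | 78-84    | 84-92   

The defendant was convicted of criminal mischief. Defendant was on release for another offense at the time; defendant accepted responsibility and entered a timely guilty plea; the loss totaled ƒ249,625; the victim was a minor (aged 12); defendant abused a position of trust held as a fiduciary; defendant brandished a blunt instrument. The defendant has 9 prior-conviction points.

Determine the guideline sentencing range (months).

Base offense level for criminal mischief: 15.
R1 applies (level before this adjustment is 15 ≥ 13, so +4): 15 + 4 = 19.
R2 applies: 19 + 2 = 21.
R3 applies (level before this adjustment is 21 ≥ 20, so +4): 21 + 4 = 25.
R4 applies: 25 + 5 = 30.
R5 applies: 30 − 4 = 26.
R6 applies: 26 + 2 = 28.
Level 28 exceeds the maximum of 26; capped at 26.
Final offense level: 26.
Criminal history: 9 prior points → Category III (9+).
Level 26 falls in the 24-26 band.
Grid: Level 24-26 × Category III = 84-92 months.

84-92 months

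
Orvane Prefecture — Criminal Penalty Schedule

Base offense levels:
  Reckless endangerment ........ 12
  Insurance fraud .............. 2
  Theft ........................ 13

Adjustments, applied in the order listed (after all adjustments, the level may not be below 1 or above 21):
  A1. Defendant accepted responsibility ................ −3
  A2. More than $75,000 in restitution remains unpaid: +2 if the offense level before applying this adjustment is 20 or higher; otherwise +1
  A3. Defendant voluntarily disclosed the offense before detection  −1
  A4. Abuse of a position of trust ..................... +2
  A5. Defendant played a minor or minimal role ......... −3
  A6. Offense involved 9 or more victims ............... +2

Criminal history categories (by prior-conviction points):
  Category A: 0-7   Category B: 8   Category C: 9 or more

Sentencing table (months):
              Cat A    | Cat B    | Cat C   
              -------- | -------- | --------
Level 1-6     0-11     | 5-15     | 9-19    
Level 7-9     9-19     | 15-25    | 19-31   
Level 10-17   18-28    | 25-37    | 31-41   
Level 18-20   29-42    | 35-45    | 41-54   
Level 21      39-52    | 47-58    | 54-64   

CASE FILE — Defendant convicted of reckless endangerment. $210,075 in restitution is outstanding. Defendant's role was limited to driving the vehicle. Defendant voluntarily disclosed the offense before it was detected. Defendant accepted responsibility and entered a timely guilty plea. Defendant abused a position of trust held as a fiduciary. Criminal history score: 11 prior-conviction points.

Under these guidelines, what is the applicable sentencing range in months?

Base offense level for reckless endangerment: 12.
A1 applies: 12 − 3 = 9.
A2 applies (level before this adjustment is 9 < 20, so +1): 9 + 1 = 10.
A3 applies: 10 − 1 = 9.
A4 applies: 9 + 2 = 11.
A5 applies: 11 − 3 = 8.
Final offense level: 8.
Criminal history: 11 prior points → Category C (9+).
Level 8 falls in the 7-9 band.
Grid: Level 7-9 × Category C = 19-31 months.

19-31 months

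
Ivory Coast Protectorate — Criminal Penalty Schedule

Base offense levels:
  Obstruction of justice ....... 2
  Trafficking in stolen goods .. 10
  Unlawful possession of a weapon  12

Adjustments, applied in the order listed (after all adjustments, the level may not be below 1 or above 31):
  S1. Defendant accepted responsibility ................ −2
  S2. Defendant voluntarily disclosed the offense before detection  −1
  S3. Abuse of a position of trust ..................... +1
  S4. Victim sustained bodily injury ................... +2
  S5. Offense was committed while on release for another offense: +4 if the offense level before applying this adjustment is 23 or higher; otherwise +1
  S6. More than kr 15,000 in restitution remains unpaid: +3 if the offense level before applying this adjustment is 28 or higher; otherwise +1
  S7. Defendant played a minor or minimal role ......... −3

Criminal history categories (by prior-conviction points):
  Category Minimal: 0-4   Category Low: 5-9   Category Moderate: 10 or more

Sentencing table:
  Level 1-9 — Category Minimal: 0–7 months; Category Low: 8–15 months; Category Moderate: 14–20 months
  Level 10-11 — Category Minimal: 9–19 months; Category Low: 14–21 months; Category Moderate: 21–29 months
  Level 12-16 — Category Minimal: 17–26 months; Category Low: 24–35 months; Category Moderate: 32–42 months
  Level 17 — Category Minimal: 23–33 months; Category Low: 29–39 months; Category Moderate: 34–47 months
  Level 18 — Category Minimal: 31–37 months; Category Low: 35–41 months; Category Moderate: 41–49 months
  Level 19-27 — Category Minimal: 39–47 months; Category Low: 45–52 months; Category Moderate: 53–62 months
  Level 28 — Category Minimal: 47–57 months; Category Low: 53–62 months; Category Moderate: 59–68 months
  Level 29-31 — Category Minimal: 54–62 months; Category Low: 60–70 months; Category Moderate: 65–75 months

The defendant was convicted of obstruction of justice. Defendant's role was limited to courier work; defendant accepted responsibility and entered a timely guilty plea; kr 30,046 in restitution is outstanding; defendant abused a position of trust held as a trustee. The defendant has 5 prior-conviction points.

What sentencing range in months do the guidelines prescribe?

8-15 months

Base offense level for obstruction of justice: 2.
S1 applies: 2 − 2 = 0.
S3 applies: 0 + 1 = 1.
S4 does not apply.
S5 does not apply.
S6 applies (level before this adjustment is 1 < 28, so +1): 1 + 1 = 2.
S7 applies: 2 − 3 = -1.
Level -1 is below the minimum of 1; floored at 1.
Final offense level: 1.
Criminal history: 5 prior points → Category Low (5-9).
Level 1 falls in the 1-9 band.
Grid: Level 1-9 × Category Low = 8-15 months.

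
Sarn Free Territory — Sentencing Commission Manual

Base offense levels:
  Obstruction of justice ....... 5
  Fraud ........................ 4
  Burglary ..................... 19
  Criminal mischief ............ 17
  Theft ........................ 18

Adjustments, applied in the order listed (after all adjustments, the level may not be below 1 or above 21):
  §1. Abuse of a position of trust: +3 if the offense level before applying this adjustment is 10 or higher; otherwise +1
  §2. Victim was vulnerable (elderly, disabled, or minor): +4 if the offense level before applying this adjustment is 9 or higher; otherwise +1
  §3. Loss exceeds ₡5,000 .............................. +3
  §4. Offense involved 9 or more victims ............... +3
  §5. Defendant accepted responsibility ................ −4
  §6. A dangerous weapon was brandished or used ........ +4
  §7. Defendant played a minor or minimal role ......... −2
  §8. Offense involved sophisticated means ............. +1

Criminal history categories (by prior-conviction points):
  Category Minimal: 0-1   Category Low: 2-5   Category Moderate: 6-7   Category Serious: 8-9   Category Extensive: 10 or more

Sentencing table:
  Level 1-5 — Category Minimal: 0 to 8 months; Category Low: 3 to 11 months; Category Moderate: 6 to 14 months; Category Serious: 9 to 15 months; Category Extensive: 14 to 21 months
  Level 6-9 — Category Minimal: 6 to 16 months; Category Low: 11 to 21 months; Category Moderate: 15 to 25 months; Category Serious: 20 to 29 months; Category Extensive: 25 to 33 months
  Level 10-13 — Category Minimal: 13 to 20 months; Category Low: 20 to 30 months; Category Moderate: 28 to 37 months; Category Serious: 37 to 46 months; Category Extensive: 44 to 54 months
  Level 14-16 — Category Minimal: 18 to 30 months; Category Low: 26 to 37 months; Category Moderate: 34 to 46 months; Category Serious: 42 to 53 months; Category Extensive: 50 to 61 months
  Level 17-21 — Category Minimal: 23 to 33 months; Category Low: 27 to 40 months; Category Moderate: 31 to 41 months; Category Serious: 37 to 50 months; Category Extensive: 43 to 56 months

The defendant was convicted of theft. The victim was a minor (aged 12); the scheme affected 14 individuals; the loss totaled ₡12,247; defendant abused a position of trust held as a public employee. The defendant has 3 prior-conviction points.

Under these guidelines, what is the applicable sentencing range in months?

27-40 months

Base offense level for theft: 18.
§1 applies (level before this adjustment is 18 ≥ 10, so +3): 18 + 3 = 21.
§2 applies (level before this adjustment is 21 ≥ 9, so +4): 21 + 4 = 25.
§3 applies: 25 + 3 = 28.
§4 applies: 28 + 3 = 31.
§7 does not apply.
§8 does not apply.
Level 31 exceeds the maximum of 21; capped at 21.
Final offense level: 21.
Criminal history: 3 prior points → Category Low (2-5).
Level 21 falls in the 17-21 band.
Grid: Level 17-21 × Category Low = 27-40 months.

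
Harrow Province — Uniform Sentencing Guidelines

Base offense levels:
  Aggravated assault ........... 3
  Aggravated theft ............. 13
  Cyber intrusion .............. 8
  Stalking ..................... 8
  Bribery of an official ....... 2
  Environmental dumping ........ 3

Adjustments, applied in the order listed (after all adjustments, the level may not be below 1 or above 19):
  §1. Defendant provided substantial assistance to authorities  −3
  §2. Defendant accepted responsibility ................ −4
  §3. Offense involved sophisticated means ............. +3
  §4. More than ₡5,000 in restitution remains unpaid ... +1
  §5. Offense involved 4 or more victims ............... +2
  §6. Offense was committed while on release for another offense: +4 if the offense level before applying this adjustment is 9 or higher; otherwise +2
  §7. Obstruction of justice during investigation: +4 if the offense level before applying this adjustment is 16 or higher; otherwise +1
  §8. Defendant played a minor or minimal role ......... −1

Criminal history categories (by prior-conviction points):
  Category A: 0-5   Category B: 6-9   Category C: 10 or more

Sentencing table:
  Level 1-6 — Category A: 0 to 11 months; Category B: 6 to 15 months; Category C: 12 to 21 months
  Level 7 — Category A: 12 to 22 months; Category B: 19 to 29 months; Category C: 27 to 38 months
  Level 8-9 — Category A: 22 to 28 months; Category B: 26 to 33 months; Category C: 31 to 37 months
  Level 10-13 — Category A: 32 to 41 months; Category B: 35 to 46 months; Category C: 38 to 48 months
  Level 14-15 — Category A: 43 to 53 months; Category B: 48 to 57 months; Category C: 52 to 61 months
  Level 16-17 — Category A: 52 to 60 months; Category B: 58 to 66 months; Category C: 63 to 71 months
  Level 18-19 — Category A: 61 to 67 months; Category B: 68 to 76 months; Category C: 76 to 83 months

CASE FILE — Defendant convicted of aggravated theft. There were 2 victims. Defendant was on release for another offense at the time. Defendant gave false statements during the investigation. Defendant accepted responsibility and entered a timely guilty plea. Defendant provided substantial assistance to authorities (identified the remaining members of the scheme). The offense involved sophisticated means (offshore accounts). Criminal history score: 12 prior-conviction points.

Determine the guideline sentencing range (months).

Base offense level for aggravated theft: 13.
§1 applies: 13 − 3 = 10.
§2 applies: 10 − 4 = 6.
§3 applies: 6 + 3 = 9.
§5 does not apply.
§6 applies (level before this adjustment is 9 ≥ 9, so +4): 9 + 4 = 13.
§7 applies (level before this adjustment is 13 < 16, so +1): 13 + 1 = 14.
Final offense level: 14.
Criminal history: 12 prior points → Category C (10+).
Level 14 falls in the 14-15 band.
Grid: Level 14-15 × Category C = 52-61 months.

52-61 months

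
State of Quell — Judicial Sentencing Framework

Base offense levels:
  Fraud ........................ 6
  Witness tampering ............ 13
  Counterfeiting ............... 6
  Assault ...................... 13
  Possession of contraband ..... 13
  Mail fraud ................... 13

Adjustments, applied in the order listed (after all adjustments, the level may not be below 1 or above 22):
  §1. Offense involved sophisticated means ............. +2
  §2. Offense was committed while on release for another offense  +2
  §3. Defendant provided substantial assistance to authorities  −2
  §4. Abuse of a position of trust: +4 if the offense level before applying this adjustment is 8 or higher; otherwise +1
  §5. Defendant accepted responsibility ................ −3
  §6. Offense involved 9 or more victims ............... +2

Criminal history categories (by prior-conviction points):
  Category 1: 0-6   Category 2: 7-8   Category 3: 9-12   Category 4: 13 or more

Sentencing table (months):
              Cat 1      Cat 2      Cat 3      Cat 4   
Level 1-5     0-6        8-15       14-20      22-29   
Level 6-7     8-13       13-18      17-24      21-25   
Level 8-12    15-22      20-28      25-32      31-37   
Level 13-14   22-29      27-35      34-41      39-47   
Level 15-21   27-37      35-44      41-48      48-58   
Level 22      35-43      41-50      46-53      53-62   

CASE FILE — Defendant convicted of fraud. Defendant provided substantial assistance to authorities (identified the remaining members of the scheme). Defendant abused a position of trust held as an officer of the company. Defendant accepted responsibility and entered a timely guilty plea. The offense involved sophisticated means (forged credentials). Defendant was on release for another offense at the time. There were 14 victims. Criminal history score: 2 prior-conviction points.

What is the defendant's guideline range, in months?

15-22 months

Base offense level for fraud: 6.
§1 applies: 6 + 2 = 8.
§2 applies: 8 + 2 = 10.
§3 applies: 10 − 2 = 8.
§4 applies (level before this adjustment is 8 ≥ 8, so +4): 8 + 4 = 12.
§5 applies: 12 − 3 = 9.
§6 applies: 9 + 2 = 11.
Final offense level: 11.
Criminal history: 2 prior points → Category 1 (0-6).
Level 11 falls in the 8-12 band.
Grid: Level 8-12 × Category 1 = 15-22 months.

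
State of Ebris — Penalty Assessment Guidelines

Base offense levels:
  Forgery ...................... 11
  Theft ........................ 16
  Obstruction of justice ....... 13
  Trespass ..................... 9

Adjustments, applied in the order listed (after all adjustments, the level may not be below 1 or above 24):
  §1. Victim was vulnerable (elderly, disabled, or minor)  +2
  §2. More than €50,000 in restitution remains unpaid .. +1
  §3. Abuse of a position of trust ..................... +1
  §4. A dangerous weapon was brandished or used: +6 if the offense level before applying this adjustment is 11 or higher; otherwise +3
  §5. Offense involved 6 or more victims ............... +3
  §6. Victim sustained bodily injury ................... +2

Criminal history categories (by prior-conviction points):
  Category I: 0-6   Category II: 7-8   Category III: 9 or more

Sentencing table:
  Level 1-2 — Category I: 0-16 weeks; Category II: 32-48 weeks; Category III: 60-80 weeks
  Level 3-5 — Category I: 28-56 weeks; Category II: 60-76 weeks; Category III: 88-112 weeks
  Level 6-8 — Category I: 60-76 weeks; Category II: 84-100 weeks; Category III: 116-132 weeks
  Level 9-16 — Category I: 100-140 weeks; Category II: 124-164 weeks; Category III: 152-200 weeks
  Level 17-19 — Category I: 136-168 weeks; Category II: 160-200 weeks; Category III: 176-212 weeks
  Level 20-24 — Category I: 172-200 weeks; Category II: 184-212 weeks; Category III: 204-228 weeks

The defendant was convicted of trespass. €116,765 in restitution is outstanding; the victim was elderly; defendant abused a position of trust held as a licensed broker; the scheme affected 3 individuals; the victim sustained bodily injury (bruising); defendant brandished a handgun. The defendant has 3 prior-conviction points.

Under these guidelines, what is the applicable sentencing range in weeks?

Base offense level for trespass: 9.
§1 applies: 9 + 2 = 11.
§2 applies: 11 + 1 = 12.
§3 applies: 12 + 1 = 13.
§4 applies (level before this adjustment is 13 ≥ 11, so +6): 13 + 6 = 19.
§6 applies: 19 + 2 = 21.
Final offense level: 21.
Criminal history: 3 prior points → Category I (0-6).
Level 21 falls in the 20-24 band.
Grid: Level 20-24 × Category I = 172-200 weeks.

172-200 weeks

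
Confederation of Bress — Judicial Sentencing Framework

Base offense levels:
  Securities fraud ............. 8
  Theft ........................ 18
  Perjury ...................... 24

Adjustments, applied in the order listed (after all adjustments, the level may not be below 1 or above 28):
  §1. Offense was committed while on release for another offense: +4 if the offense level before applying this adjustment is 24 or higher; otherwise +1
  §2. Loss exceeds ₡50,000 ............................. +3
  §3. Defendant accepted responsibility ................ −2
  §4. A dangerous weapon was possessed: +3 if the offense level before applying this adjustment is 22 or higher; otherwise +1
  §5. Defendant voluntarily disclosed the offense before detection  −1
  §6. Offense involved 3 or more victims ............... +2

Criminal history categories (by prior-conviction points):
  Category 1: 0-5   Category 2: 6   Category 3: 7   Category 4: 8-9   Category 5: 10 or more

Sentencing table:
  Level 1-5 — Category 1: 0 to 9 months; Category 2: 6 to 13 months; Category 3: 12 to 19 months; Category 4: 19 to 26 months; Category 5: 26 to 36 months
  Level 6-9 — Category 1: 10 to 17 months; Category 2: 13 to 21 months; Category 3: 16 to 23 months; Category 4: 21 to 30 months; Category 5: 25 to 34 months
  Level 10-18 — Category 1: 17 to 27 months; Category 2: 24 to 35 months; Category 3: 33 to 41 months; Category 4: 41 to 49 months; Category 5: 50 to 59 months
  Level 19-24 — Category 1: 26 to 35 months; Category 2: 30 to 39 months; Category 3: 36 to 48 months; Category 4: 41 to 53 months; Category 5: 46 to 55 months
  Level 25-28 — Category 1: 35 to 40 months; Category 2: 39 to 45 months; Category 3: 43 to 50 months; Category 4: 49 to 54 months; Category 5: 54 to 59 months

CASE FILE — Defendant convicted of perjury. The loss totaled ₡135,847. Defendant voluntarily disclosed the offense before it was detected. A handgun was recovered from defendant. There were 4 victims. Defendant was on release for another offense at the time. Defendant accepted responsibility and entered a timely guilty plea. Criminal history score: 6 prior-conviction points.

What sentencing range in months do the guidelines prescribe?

39-45 months

Base offense level for perjury: 24.
§1 applies (level before this adjustment is 24 ≥ 24, so +4): 24 + 4 = 28.
§2 applies: 28 + 3 = 31.
§3 applies: 31 − 2 = 29.
§4 applies (level before this adjustment is 29 ≥ 22, so +3): 29 + 3 = 32.
§5 applies: 32 − 1 = 31.
§6 applies: 31 + 2 = 33.
Level 33 exceeds the maximum of 28; capped at 28.
Final offense level: 28.
Criminal history: 6 prior points → Category 2 (6).
Level 28 falls in the 25-28 band.
Grid: Level 25-28 × Category 2 = 39-45 months.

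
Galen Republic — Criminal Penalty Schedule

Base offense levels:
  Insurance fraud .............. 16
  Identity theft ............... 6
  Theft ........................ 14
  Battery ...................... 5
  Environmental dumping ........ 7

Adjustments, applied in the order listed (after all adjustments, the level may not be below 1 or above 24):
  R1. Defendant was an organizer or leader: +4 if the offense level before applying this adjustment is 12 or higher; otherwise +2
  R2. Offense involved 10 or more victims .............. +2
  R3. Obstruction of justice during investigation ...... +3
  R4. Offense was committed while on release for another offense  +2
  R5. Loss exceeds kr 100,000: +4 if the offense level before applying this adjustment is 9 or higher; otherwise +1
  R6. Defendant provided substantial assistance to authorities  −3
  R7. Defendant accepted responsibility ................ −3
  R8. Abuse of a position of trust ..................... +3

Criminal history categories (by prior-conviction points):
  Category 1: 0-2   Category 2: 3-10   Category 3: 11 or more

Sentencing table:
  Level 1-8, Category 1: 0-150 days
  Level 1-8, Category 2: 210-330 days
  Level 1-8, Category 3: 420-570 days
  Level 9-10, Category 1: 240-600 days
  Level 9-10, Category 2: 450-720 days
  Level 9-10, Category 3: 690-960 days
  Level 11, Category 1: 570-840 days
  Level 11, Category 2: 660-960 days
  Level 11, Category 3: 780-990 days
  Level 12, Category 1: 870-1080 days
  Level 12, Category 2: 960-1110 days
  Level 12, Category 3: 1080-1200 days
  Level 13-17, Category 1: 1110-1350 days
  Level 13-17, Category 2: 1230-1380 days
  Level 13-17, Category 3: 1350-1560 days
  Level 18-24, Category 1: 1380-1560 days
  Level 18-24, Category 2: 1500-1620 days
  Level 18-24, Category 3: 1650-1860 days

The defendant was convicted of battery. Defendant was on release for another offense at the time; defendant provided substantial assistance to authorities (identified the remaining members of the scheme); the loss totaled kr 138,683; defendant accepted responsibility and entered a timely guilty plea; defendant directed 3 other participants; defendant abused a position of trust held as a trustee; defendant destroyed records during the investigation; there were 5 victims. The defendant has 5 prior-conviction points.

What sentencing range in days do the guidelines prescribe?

Base offense level for battery: 5.
R1 applies (level before this adjustment is 5 < 12, so +2): 5 + 2 = 7.
R3 applies: 7 + 3 = 10.
R4 applies: 10 + 2 = 12.
R5 applies (level before this adjustment is 12 ≥ 9, so +4): 12 + 4 = 16.
R6 applies: 16 − 3 = 13.
R7 applies: 13 − 3 = 10.
R8 applies: 10 + 3 = 13.
Final offense level: 13.
Criminal history: 5 prior points → Category 2 (3-10).
Level 13 falls in the 13-17 band.
Grid: Level 13-17 × Category 2 = 1230-1380 days.

1230-1380 days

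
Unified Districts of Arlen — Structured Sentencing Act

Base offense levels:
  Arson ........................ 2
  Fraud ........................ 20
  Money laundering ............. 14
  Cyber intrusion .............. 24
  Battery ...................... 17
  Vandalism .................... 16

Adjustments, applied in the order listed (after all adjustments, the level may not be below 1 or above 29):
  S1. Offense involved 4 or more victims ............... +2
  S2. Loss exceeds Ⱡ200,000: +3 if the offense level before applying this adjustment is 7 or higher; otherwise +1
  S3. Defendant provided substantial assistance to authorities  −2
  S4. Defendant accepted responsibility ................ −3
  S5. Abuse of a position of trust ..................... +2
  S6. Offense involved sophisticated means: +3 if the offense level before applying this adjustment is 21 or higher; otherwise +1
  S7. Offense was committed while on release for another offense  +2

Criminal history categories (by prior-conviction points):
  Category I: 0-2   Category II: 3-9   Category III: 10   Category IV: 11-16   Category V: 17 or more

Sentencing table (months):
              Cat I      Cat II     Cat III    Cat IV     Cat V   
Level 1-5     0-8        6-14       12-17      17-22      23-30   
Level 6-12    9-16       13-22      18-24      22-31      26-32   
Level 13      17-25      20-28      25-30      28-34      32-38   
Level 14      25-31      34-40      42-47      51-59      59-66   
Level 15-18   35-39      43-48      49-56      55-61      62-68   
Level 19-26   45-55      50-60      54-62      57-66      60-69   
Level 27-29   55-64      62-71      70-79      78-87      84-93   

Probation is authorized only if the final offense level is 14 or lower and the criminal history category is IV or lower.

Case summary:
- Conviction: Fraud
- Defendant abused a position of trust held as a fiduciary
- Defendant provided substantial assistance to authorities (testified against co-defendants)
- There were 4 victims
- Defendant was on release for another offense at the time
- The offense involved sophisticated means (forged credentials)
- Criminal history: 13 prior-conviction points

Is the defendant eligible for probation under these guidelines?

Base offense level for fraud: 20.
S1 applies: 20 + 2 = 22.
S2 does not apply.
S3 applies: 22 − 2 = 20.
S5 applies: 20 + 2 = 22.
S6 applies (level before this adjustment is 22 ≥ 21, so +3): 22 + 3 = 25.
S7 applies: 25 + 2 = 27.
Final offense level: 27.
Criminal history: 13 prior points → Category IV (11-16).
Level 27 falls in the 27-29 band.
Grid: Level 27-29 × Category IV = 78-87 months.
Probation check: level 27 > 14 and category IV ≤ IV → not eligible.

No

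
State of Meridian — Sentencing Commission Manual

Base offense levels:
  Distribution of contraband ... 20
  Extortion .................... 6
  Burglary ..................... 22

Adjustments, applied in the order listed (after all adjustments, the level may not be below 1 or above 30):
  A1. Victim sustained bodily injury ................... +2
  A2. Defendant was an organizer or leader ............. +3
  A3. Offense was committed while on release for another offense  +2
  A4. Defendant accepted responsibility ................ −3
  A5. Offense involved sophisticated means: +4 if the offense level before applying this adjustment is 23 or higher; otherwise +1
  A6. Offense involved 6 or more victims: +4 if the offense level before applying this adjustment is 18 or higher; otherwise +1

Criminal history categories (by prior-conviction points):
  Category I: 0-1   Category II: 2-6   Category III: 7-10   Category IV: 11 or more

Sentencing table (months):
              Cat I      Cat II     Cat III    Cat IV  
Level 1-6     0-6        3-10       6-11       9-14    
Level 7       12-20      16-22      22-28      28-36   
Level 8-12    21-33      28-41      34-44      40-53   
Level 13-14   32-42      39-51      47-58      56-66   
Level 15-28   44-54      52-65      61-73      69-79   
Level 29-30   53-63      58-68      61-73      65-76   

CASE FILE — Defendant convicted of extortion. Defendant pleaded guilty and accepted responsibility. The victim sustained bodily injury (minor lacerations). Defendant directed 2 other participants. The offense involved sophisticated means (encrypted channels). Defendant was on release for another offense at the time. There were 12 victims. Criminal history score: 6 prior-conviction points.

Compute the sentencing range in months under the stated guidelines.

28-41 months

Base offense level for extortion: 6.
A1 applies: 6 + 2 = 8.
A2 applies: 8 + 3 = 11.
A3 applies: 11 + 2 = 13.
A4 applies: 13 − 3 = 10.
A5 applies (level before this adjustment is 10 < 23, so +1): 10 + 1 = 11.
A6 applies (level before this adjustment is 11 < 18, so +1): 11 + 1 = 12.
Final offense level: 12.
Criminal history: 6 prior points → Category II (2-6).
Level 12 falls in the 8-12 band.
Grid: Level 8-12 × Category II = 28-41 months.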